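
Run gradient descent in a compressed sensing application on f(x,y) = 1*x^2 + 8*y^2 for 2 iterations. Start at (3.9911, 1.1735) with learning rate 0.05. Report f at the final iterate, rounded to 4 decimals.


Gradient descent on f(x,y) = 1*x^2 + 8*y^2.
Starting point: (3.9911, 1.1735), alpha = 0.05
Step 1: grad_x = 2*1*3.9911 = 7.9822, grad_y = 2*8*1.1735 = 18.776
  x_1 = 3.9911 - 0.05*7.9822 = 3.592
  y_1 = 1.1735 - 0.05*18.776 = 0.2347
Step 2: grad_x = 2*1*3.592 = 7.184, grad_y = 2*8*0.2347 = 3.7552
  x_2 = 3.592 - 0.05*7.184 = 3.2328
  y_2 = 0.2347 - 0.05*3.7552 = 0.0469
f(3.2328, 0.0469) = 1*3.2328^2 + 8*0.0469^2 = 10.4686


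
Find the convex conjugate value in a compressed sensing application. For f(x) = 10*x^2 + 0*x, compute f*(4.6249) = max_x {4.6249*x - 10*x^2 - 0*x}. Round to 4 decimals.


f*(y) = sup_x {y*x - a*x^2 - b*x} = sup_x {(y-b)*x - a*x^2}
FOC: (y - b) - 2a*x = 0 => x* = (y - b)/(2a)
x* = (4.6249 - 0)/(2*10) = 0.2312
f*(4.6249) = (y-b)^2/(4a) = (4.6249 - 0)^2/(4*10)
= 21.3897/40 = 0.5347


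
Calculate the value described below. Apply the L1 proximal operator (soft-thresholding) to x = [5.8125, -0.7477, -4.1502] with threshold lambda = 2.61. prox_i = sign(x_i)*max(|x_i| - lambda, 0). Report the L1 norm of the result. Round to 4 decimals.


Soft-thresholding with lambda = 2.61:
prox(5.8125) = sign(5.8125)*max(|5.8125| - 2.61, 0) = 3.2025
prox(-0.7477) = sign(-0.7477)*max(|-0.7477| - 2.61, 0) = 0.0
prox(-4.1502) = sign(-4.1502)*max(|-4.1502| - 2.61, 0) = -1.5402
prox(x) = [3.2025, 0.0, -1.5402]
||prox(x)||_1 = 3.2025 + 0.0 + 1.5402 = 4.7427


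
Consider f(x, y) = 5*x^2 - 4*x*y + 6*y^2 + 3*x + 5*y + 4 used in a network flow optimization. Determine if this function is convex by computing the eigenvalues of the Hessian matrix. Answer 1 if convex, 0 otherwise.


The Hessian of f(x,y) = 5*x^2 - 4*x*y + 6*y^2 + 3*x + 5*y + 4 is:
H = [[10, -4], [-4, 12]]
Trace = 10 + 12 = 22
Determinant = 10*12 - (-4)^2 = 104
Discriminant = (22)^2 - 4*104 = 68.0
Eigenvalues: lambda_1 = 6.8769, lambda_2 = 15.1231
The function is convex.

1


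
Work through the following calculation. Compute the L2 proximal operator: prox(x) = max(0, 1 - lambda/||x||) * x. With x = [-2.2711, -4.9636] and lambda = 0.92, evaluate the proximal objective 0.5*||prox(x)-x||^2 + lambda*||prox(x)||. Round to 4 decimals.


Step 1: Compute ||x||.
||x|| = 5.4585
Step 2: Compute scaling factor.
scale = max(0, 1 - 0.92/5.4585) = 0.8315
Step 3: prox(x) = [-1.8883, -4.127]
||prox(x)|| = 4.5385
Step 4: Proximal objective.
0.5*||prox-x||^2 = 0.4232
lambda*||prox|| = 4.1754
Total = 4.5986


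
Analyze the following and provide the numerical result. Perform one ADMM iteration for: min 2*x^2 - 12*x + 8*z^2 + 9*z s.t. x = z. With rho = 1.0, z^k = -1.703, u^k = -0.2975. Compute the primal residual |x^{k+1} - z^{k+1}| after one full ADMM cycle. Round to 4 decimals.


ADMM iteration with rho = 1.0, z^k = -1.703, u^k = -0.2975
Step 1: x-update.
Minimize 2*x^2 - 12*x + (1.0/2)*(x + 1.703 - 0.2975)^2
FOC: (2*2 + 1.0)*x = 12 + 1.0*(-1.703 + 0.2975)
x^{k+1} = 2.1189
Step 2: z-update.
Minimize 8*z^2 + 9*z + (1.0/2)*(2.1189 - z - 0.2975)^2
FOC: (2*8 + 1.0)*z = -9 + 1.0*(2.1189 - 0.2975)
z^{k+1} = -0.4223
Step 3: u-update.
u^{k+1} = -0.2975 + 2.1189 + 0.4223 = 2.2437
Step 4: Primal residual = |2.1189 + 0.4223| = 2.5412


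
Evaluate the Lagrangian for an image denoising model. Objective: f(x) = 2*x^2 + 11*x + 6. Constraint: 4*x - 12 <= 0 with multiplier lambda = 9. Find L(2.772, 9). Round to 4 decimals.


Step 1: Evaluate f(x).
f(2.772) = 2*2.772^2 + 11*2.772 + 6 = 51.86
Step 2: Evaluate g(x).
g(2.772) = 4*2.772 - 12 = -0.912
Step 3: Compute Lagrangian.
L = 51.86 + 9*-0.912 = 43.652


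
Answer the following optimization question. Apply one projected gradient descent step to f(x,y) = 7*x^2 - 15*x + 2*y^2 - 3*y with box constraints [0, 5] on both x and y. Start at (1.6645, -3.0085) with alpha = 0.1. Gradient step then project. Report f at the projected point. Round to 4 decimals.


Step 1: Compute gradient at (1.6645, -3.0085).
grad_x = 2*7*1.6645 - 15 = 8.303
grad_y = 2*2*-3.0085 - 3 = -15.034
Step 2: Gradient step.
x_raw = 1.6645 - 0.1*8.303 = 0.8342
y_raw = -3.0085 - 0.1*-15.034 = -1.5051
Step 3: Project onto [0, 5].
x_proj = clip(0.8342) = 0.8342
y_proj = clip(-1.5051) = 0.0
Step 4: Evaluate f.
f(0.8342, 0.0) = -7.6418


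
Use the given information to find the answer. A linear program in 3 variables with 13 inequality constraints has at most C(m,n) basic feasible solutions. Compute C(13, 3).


Each vertex corresponds to some choice of n active constraints out of m, so the number of vertices is at most C(m, n) = m! / (n!(m-n)!).
m = 13, n = 3
Numerator: 13 * 12 * 11
Denominator: 3! = 6
C(13, 3) = 286


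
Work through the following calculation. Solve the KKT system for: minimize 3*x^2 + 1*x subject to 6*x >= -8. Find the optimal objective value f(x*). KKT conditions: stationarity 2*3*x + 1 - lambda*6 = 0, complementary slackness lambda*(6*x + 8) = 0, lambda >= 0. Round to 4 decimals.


Step 1: Try lambda = 0 (constraint inactive).
Stationarity: 2*3*x + 1 = 0
x* = -1/(2*3) = -1/6 = -0.1667 (rounded; the exact value -1/6 is used below)
Check constraint: 6*-0.1667 = -1.0002 >= -8 -- satisfied.
Step 2: Compute optimal value.
f(x*) = 3*(-1/6)^2 + 1*(-1/6) = -0.0833


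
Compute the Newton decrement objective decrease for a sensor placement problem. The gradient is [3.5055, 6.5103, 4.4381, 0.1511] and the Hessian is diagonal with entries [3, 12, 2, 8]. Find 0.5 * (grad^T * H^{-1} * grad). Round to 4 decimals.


Step 1: H is diagonal, so H^(-1) * g = [1.1685, 0.5425, 2.2191, 0.0189].
Step 2: g^T H^(-1) g = sum_i g_i^2 / H_ii
  = (3.5055)^2/3 + (6.5103)^2/12 + (4.4381)^2/2 + (0.1511)^2/8
  = 4.0962 + 3.532 + 9.8484 + 0.0029 = 17.4794
Step 3: Objective decrease = 0.5 * g^T H^(-1) g = 8.7397


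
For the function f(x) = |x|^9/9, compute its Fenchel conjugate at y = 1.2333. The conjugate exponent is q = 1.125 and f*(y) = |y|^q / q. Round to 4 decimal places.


The conjugate exponent q satisfies 1/p + 1/q = 1.
p = 9, so q = 9/(9 - 1) = 1.125
|y|^q = 1.2333^1.125 = 1.2661
f*(1.2333) = 1.2661 / 1.125 = 1.1254


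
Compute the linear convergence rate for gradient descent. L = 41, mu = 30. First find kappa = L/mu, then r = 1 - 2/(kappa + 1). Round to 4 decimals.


Step 1: Compute the condition number.
kappa = L/mu = 41/30 = 1.3667
Step 2: Compute the convergence rate.
r = 1 - 2/(kappa + 1) = 1 - 2*mu/(L + mu) = (L - mu)/(L + mu) = 11/71 = 0.1549


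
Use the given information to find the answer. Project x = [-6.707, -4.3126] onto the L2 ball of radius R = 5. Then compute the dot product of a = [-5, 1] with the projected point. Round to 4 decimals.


Step 1: Compute ||x|| (intermediates to 6 decimals).
||x|| = sqrt((-6.707)^2 + (-4.3126)^2) = 7.973855
Step 2: Project.
Since ||x|| > R, scale = R/||x|| = 5/7.973855 = 0.627049, proj(x) = scale * x
proj(x) = [-4.205618, -2.704212]
Step 3: Dot product.
a^T * proj(x) = -5*(-4.205618) + 1*(-2.704212) = 18.3239


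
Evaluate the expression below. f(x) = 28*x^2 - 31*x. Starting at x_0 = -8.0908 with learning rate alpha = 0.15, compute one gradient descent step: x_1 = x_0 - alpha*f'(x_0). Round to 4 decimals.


We compute the gradient at x_0 and apply the update.
f'(x) = 56*x - 31
f'(-8.0908) = 56*-8.0908 - 31 = -484.0848
x_1 = -8.0908 - 0.15*-484.0848 = 64.5219


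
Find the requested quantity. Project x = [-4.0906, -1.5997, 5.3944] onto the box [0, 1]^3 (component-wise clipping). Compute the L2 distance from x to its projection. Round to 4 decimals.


Project each component onto [0, 1].
clip(-4.0906) = 0.0, clip(-1.5997) = 0.0, clip(5.3944) = 1.0
Projection = [0.0, 0.0, 1.0]
Squared diffs: [16.733, 2.559, 19.3108]
Distance = sqrt(38.6028) = 6.2131


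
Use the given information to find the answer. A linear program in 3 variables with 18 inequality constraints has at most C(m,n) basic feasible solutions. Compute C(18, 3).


Each vertex corresponds to some choice of n active constraints out of m, so the number of vertices is at most C(m, n) = m! / (n!(m-n)!).
m = 18, n = 3
Numerator: 18 * 17 * 16
Denominator: 3! = 6
C(18, 3) = 816


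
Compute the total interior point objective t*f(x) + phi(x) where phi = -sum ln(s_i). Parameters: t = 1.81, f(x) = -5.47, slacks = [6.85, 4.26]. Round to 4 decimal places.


Step 1: Compute log-barrier.
ln values: [1.9242, 1.4493]
phi = -(1.9242 + 1.4493) = -3.3735
Step 2: Compute augmented objective.
t*f(x) = 1.81*-5.47 = -9.9007
Total = -9.9007 - 3.3735 = -13.2742


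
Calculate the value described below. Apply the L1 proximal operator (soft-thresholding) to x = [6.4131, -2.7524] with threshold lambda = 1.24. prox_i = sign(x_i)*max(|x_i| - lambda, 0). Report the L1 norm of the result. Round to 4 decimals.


Soft-thresholding with lambda = 1.24:
prox(6.4131) = sign(6.4131)*max(|6.4131| - 1.24, 0) = 5.1731
prox(-2.7524) = sign(-2.7524)*max(|-2.7524| - 1.24, 0) = -1.5124
prox(x) = [5.1731, -1.5124]
||prox(x)||_1 = 5.1731 + 1.5124 = 6.6855


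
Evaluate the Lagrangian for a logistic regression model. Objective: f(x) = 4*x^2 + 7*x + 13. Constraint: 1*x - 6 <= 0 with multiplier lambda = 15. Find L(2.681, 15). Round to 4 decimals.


Step 1: Evaluate f(x).
f(2.681) = 4*2.681^2 + 7*2.681 + 13 = 60.518
Step 2: Evaluate g(x).
g(2.681) = 1*2.681 - 6 = -3.319
Step 3: Compute Lagrangian.
L = 60.518 + 15*-3.319 = 10.733


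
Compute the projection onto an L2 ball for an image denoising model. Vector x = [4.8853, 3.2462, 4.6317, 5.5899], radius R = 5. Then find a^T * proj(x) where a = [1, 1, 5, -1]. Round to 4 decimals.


Step 1: Compute ||x|| (intermediates to 6 decimals).
||x|| = sqrt(4.8853^2 + 3.2462^2 + 4.6317^2 + 5.5899^2) = 9.332931
Step 2: Project.
Since ||x|| > R, scale = R/||x|| = 5/9.332931 = 0.535737, proj(x) = scale * x
proj(x) = [2.617236, 1.739109, 2.481373, 2.994716]
Step 3: Dot product.
a^T * proj(x) = 1*2.617236 + 1*1.739109 + 5*2.481373 - 1*2.994716 = 13.7685


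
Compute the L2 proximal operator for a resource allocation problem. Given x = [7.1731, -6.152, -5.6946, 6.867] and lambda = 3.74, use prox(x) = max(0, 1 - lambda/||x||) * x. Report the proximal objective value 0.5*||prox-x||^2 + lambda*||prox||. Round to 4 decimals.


Step 1: Compute ||x||.
||x|| = 12.9956
Step 2: Compute scaling factor.
scale = max(0, 1 - 3.74/12.9956) = 0.7122
Step 3: prox(x) = [5.1087, -4.3815, -4.0557, 4.8907]
||prox(x)|| = 9.2556
Step 4: Proximal objective.
0.5*||prox-x||^2 = 6.9938
lambda*||prox|| = 34.6159
Total = 41.6096


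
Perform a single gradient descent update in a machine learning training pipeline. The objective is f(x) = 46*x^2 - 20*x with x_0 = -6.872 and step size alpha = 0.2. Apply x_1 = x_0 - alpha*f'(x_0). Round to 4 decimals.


We compute the gradient at x_0 and apply the update.
f'(x) = 92*x - 20
f'(-6.872) = 92*-6.872 - 20 = -652.224
x_1 = -6.872 - 0.2*-652.224 = 123.5728


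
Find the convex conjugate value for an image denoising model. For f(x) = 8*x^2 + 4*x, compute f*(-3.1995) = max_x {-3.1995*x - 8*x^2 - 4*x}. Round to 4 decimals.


f*(y) = sup_x {y*x - a*x^2 - b*x} = sup_x {(y-b)*x - a*x^2}
FOC: (y - b) - 2a*x = 0 => x* = (y - b)/(2a)
x* = (-3.1995 - 4)/(2*8) = -0.45
f*(-3.1995) = (y-b)^2/(4a) = (-3.1995 - 4)^2/(4*8)
= 51.8328/32 = 1.6198


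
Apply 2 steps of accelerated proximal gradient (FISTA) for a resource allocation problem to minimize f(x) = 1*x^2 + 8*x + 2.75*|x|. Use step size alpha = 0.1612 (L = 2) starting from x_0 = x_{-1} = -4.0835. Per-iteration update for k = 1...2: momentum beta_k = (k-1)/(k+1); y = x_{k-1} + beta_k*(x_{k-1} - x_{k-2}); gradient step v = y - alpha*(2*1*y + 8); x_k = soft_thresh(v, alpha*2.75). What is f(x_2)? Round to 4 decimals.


FISTA on f(x) = 1*x^2 + 8*x + 2.75*|x|
L = 2, alpha = 0.1612
Iteration 1: beta = 0.0, y = -4.0835 + 0.0*(-4.0835 + 4.0835) = -4.0835
  grad(y) = -0.167, v = y - alpha*grad = -4.0566
  prox(v) = soft_thresh(-4.0566, 0.4433) = -3.6133
Iteration 2: beta = 0.3333, y = -3.6133 + 0.3333*(-3.6133 + 4.0835) = -3.4565
  grad(y) = 1.0869, v = y - alpha*grad = -3.6318
  prox(v) = soft_thresh(-3.6318, 0.4433) = -3.1885
f(x_2) = 1*(-3.1885)^2 + 8*(-3.1885) + 2.75*|-3.1885| = -6.5731


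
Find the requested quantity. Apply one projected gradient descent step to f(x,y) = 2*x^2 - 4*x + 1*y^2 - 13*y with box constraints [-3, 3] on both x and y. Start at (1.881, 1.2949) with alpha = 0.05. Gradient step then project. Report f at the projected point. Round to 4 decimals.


Step 1: Compute gradient at (1.881, 1.2949).
grad_x = 2*2*1.881 - 4 = 3.524
grad_y = 2*1*1.2949 - 13 = -10.4102
Step 2: Gradient step.
x_raw = 1.881 - 0.05*3.524 = 1.7048
y_raw = 1.2949 - 0.05*-10.4102 = 1.8154
Step 3: Project onto [-3, 3].
x_proj = clip(1.7048) = 1.7048
y_proj = clip(1.8154) = 1.8154
Step 4: Evaluate f.
f(1.7048, 1.8154) = -21.3111


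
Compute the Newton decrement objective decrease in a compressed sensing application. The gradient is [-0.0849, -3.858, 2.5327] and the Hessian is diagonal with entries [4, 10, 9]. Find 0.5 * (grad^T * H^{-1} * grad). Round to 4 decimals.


Step 1: H is diagonal, so H^(-1) * g = [-0.0212, -0.3858, 0.2814].
Step 2: g^T H^(-1) g = sum_i g_i^2 / H_ii
  = (-0.0849)^2/4 + (-3.858)^2/10 + (2.5327)^2/9
  = 0.0018 + 1.4884 + 0.7127 = 2.2029
Step 3: Objective decrease = 0.5 * g^T H^(-1) g = 1.1015


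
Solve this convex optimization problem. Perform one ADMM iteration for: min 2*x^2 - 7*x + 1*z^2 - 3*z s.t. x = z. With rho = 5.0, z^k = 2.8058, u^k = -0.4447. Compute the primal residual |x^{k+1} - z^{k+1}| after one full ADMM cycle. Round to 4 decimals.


ADMM iteration with rho = 5.0, z^k = 2.8058, u^k = -0.4447
Step 1: x-update.
Minimize 2*x^2 - 7*x + (5.0/2)*(x - 2.8058 - 0.4447)^2
FOC: (2*2 + 5.0)*x = 7 + 5.0*(2.8058 + 0.4447)
x^{k+1} = 2.5836
Step 2: z-update.
Minimize 1*z^2 - 3*z + (5.0/2)*(2.5836 - z - 0.4447)^2
FOC: (2*1 + 5.0)*z = 3 + 5.0*(2.5836 - 0.4447)
z^{k+1} = 1.9564
Step 3: u-update.
u^{k+1} = -0.4447 + 2.5836 - 1.9564 = 0.1825
Step 4: Primal residual = |2.5836 - 1.9564| = 0.6272


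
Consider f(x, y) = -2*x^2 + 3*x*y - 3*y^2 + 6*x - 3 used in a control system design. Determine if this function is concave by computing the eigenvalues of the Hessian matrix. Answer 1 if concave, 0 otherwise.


The Hessian of f(x,y) = -2*x^2 + 3*x*y - 3*y^2 + 6*x - 3 is:
H = [[-4, 3], [3, -6]]
Trace = -4 - 6 = -10
Determinant = -4*-6 - (3)^2 = 15
Discriminant = (-10)^2 - 4*15 = 40.0
Eigenvalues: lambda_1 = -8.1623, lambda_2 = -1.8377
The function is concave.

1


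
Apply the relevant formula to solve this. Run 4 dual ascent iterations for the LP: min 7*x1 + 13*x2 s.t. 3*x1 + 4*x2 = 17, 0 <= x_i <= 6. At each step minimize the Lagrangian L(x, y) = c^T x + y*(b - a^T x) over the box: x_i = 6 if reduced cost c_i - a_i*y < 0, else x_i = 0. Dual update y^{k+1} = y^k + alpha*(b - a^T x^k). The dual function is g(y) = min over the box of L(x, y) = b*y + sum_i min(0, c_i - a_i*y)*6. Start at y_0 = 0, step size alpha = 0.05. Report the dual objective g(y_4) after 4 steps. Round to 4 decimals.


Dual ascent for LP: min 7*x1 + 13*x2, 3*x1 + 4*x2 = 17, 0 <= x_i <= 6
Step 1: y^k = 0.0, reduced costs: (7.0, 13.0)
  x^k = (0.0, 0.0), subgradient = b - a^T x = 17.0
  y^{k+1} = 0.0 + 0.05*17.0 = 0.85
Step 2: y^k = 0.85, reduced costs: (4.45, 9.6)
  x^k = (0.0, 0.0), subgradient = b - a^T x = 17.0
  y^{k+1} = 0.85 + 0.05*17.0 = 1.7
Step 3: y^k = 1.7, reduced costs: (1.9, 6.2)
  x^k = (0.0, 0.0), subgradient = b - a^T x = 17.0
  y^{k+1} = 1.7 + 0.05*17.0 = 2.55
Step 4: y^k = 2.55, reduced costs: (-0.65, 2.8)
  x^k = (6.0, 0.0), subgradient = b - a^T x = -1.0
  y^{k+1} = 2.55 + 0.05*-1.0 = 2.5
Dual objective at y_4 = 2.5: reduced costs (-0.5, 3.0), box minimizer x = (6.0, 0.0)
g(y_4) = b*y + (c1 - a1*y)*x1 + (c2 - a2*y)*x2 = 17*2.5 + (-0.5)*6.0 + 3.0*0.0 = 42.5 - 3.0 + 0.0 = 39.5


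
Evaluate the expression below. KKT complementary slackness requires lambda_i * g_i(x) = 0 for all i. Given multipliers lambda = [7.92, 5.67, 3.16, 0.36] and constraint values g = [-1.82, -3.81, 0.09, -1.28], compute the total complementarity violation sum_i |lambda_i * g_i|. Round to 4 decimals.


KKT complementary slackness check:
lambda_1 * g_1 = 7.92 * -1.82 = -14.4144
lambda_2 * g_2 = 5.67 * -3.81 = -21.6027
lambda_3 * g_3 = 3.16 * 0.09 = 0.2844
lambda_4 * g_4 = 0.36 * -1.28 = -0.4608
Total violation = 14.4144 + 21.6027 + 0.2844 + 0.4608 = 36.7623


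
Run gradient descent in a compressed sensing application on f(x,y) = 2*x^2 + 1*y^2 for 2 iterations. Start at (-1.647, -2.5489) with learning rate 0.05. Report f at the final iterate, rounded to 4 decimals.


Gradient descent on f(x,y) = 2*x^2 + 1*y^2.
Starting point: (-1.647, -2.5489), alpha = 0.05
Step 1: grad_x = 2*2*-1.647 = -6.588, grad_y = 2*1*-2.5489 = -5.0978
  x_1 = -1.647 - 0.05*-6.588 = -1.3176
  y_1 = -2.5489 - 0.05*-5.0978 = -2.294
Step 2: grad_x = 2*2*-1.3176 = -5.2704, grad_y = 2*1*-2.294 = -4.588
  x_2 = -1.3176 - 0.05*-5.2704 = -1.0541
  y_2 = -2.294 - 0.05*-4.588 = -2.0646
f(-1.0541, -2.0646) = 2*(-1.0541)^2 + 1*(-2.0646)^2 = 6.4848


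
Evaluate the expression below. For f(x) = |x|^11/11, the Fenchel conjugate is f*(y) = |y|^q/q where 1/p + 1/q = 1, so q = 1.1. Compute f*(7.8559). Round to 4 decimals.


The conjugate exponent q satisfies 1/p + 1/q = 1.
p = 11, so q = 11/(11 - 1) = 1.1
|y|^q = 7.8559^1.1 = 9.6542
f*(7.8559) = 9.6542 / 1.1 = 8.7765


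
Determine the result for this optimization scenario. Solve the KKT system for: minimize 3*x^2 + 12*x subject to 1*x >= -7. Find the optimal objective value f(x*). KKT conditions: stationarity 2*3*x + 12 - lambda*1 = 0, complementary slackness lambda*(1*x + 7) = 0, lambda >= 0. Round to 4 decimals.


Step 1: Try lambda = 0 (constraint inactive).
Stationarity: 2*3*x + 12 = 0
x* = -12/(2*3) = -2.0
Check constraint: 1*-2.0 = -2.0 >= -7 -- satisfied.
Step 2: Compute optimal value.
f(x*) = 3*(-2.0)^2 + 12*(-2.0) = -12.0


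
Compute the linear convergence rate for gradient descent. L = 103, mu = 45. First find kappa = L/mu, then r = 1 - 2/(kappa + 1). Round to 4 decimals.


Step 1: Compute the condition number.
kappa = L/mu = 103/45 = 2.2889
Step 2: Compute the convergence rate.
r = 1 - 2/(kappa + 1) = 1 - 2*mu/(L + mu) = (L - mu)/(L + mu) = 58/148 = 0.3919


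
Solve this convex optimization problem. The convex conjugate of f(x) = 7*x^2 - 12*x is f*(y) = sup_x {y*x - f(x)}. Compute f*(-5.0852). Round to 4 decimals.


f*(y) = sup_x {y*x - a*x^2 - b*x} = sup_x {(y-b)*x - a*x^2}
FOC: (y - b) - 2a*x = 0 => x* = (y - b)/(2a)
x* = (-5.0852 + 12)/(2*7) = 0.4939
f*(-5.0852) = (y-b)^2/(4a) = (-5.0852 + 12)^2/(4*7)
= 47.8145/28 = 1.7077


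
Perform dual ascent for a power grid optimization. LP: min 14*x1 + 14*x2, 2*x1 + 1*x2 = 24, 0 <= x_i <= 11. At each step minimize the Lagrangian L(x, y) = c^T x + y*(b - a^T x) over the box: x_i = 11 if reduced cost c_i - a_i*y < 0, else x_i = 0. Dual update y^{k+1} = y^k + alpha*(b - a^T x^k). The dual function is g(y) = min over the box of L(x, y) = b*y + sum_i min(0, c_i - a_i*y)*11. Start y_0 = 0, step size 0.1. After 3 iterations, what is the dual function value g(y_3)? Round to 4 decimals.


Dual ascent for LP: min 14*x1 + 14*x2, 2*x1 + 1*x2 = 24, 0 <= x_i <= 11
Step 1: y^k = 0.0, reduced costs: (14.0, 14.0)
  x^k = (0.0, 0.0), subgradient = b - a^T x = 24.0
  y^{k+1} = 0.0 + 0.1*24.0 = 2.4
Step 2: y^k = 2.4, reduced costs: (9.2, 11.6)
  x^k = (0.0, 0.0), subgradient = b - a^T x = 24.0
  y^{k+1} = 2.4 + 0.1*24.0 = 4.8
Step 3: y^k = 4.8, reduced costs: (4.4, 9.2)
  x^k = (0.0, 0.0), subgradient = b - a^T x = 24.0
  y^{k+1} = 4.8 + 0.1*24.0 = 7.2
Dual objective at y_3 = 7.2: reduced costs (-0.4, 6.8), box minimizer x = (11.0, 0.0)
g(y_3) = b*y + (c1 - a1*y)*x1 + (c2 - a2*y)*x2 = 24*7.2 + (-0.4)*11.0 + 6.8*0.0 = 172.8 - 4.4 + 0.0 = 168.4


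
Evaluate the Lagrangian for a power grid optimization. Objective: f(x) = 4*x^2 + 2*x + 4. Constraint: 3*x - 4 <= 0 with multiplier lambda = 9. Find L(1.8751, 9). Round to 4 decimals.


Step 1: Evaluate f(x).
f(1.8751) = 4*1.8751^2 + 2*1.8751 + 4 = 21.8142
Step 2: Evaluate g(x).
g(1.8751) = 3*1.8751 - 4 = 1.6253
Step 3: Compute Lagrangian.
L = 21.8142 + 9*1.6253 = 36.4419


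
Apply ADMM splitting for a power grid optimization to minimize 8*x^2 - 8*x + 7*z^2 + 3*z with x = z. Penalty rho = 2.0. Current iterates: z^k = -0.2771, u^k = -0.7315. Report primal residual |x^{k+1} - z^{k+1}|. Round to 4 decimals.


ADMM iteration with rho = 2.0, z^k = -0.2771, u^k = -0.7315
Step 1: x-update.
Minimize 8*x^2 - 8*x + (2.0/2)*(x + 0.2771 - 0.7315)^2
FOC: (2*8 + 2.0)*x = 8 + 2.0*(-0.2771 + 0.7315)
x^{k+1} = 0.4949
Step 2: z-update.
Minimize 7*z^2 + 3*z + (2.0/2)*(0.4949 - z - 0.7315)^2
FOC: (2*7 + 2.0)*z = -3 + 2.0*(0.4949 - 0.7315)
z^{k+1} = -0.2171
Step 3: u-update.
u^{k+1} = -0.7315 + 0.4949 + 0.2171 = -0.0195
Step 4: Primal residual = |0.4949 + 0.2171| = 0.712


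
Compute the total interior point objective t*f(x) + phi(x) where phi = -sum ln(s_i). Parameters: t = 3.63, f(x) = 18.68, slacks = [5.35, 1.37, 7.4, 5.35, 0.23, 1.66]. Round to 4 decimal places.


Step 1: Compute log-barrier.
ln values: [1.6771, 0.3148, 2.0015, 1.6771, -1.4697, 0.5068]
phi = -(1.6771 + 0.3148 + 2.0015 + 1.6771 - 1.4697 + 0.5068) = -4.7076
Step 2: Compute augmented objective.
t*f(x) = 3.63*18.68 = 67.8084
Total = 67.8084 - 4.7076 = 63.1008


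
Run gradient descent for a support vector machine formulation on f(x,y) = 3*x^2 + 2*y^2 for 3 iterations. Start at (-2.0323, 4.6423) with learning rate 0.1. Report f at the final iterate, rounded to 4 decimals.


Gradient descent on f(x,y) = 3*x^2 + 2*y^2.
Starting point: (-2.0323, 4.6423), alpha = 0.1
Step 1: grad_x = 2*3*-2.0323 = -12.1938, grad_y = 2*2*4.6423 = 18.5692
  x_1 = -2.0323 - 0.1*-12.1938 = -0.8129
  y_1 = 4.6423 - 0.1*18.5692 = 2.7854
Step 2: grad_x = 2*3*-0.8129 = -4.8775, grad_y = 2*2*2.7854 = 11.1415
  x_2 = -0.8129 - 0.1*-4.8775 = -0.3252
  y_2 = 2.7854 - 0.1*11.1415 = 1.6712
Step 3: grad_x = 2*3*-0.3252 = -1.951, grad_y = 2*2*1.6712 = 6.6849
  x_3 = -0.3252 - 0.1*-1.951 = -0.1301
  y_3 = 1.6712 - 0.1*6.6849 = 1.0027
f(-0.1301, 1.0027) = 3*(-0.1301)^2 + 2*1.0027^2 = 2.0617


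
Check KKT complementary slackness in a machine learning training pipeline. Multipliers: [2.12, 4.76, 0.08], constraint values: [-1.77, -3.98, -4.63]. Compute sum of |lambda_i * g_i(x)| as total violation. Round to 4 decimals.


KKT complementary slackness check:
lambda_1 * g_1 = 2.12 * -1.77 = -3.7524
lambda_2 * g_2 = 4.76 * -3.98 = -18.9448
lambda_3 * g_3 = 0.08 * -4.63 = -0.3704
Total violation = 3.7524 + 18.9448 + 0.3704 = 23.0676


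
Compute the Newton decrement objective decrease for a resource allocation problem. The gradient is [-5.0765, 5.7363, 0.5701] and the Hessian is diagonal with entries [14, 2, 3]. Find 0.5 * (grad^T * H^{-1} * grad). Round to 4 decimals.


Step 1: H is diagonal, so H^(-1) * g = [-0.3626, 2.8682, 0.19].
Step 2: g^T H^(-1) g = sum_i g_i^2 / H_ii
  = (-5.0765)^2/14 + (5.7363)^2/2 + (0.5701)^2/3
  = 1.8408 + 16.4526 + 0.1083 = 18.4017
Step 3: Objective decrease = 0.5 * g^T H^(-1) g = 9.2008


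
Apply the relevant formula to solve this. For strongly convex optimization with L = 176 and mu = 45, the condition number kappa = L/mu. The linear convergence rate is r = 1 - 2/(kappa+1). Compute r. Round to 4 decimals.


Step 1: Compute the condition number.
kappa = L/mu = 176/45 = 3.9111
Step 2: Compute the convergence rate.
r = 1 - 2/(kappa + 1) = 1 - 2*mu/(L + mu) = (L - mu)/(L + mu) = 131/221 = 0.5928


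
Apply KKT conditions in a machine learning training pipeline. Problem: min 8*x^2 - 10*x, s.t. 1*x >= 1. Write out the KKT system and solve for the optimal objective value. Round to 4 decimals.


Step 1: Try lambda = 0 (constraint inactive).
x_unc = 10/(2*8) = 0.625
Check: 1*0.625 = 0.625 < 1 -- violated!
Step 2: Constraint must be active: 1*x = 1
x* = 1/1 = 1.0
lambda = (2*8*1.0 - 10)/1 = 6.0
Step 3: Compute optimal value.
f(x*) = 8*1.0^2 - 10*1.0 = -2.0


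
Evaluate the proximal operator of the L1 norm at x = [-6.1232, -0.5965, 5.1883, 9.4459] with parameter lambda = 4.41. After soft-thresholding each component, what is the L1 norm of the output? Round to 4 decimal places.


Soft-thresholding with lambda = 4.41:
prox(-6.1232) = sign(-6.1232)*max(|-6.1232| - 4.41, 0) = -1.7132
prox(-0.5965) = sign(-0.5965)*max(|-0.5965| - 4.41, 0) = 0.0
prox(5.1883) = sign(5.1883)*max(|5.1883| - 4.41, 0) = 0.7783
prox(9.4459) = sign(9.4459)*max(|9.4459| - 4.41, 0) = 5.0359
prox(x) = [-1.7132, 0.0, 0.7783, 5.0359]
||prox(x)||_1 = 1.7132 + 0.0 + 0.7783 + 5.0359 = 7.5274


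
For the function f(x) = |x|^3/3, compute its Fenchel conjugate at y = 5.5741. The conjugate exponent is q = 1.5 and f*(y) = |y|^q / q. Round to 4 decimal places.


The conjugate exponent q satisfies 1/p + 1/q = 1.
p = 3, so q = 3/(3 - 1) = 1.5
|y|^q = 5.5741^1.5 = 13.1602
f*(5.5741) = 13.1602 / 1.5 = 8.7735


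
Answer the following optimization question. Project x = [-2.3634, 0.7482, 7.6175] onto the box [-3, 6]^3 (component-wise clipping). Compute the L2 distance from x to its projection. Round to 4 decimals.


Project each component onto [-3, 6].
clip(-2.3634) = -2.3634, clip(0.7482) = 0.7482, clip(7.6175) = 6.0
Projection = [-2.3634, 0.7482, 6.0]
Squared diffs: [0.0, 0.0, 2.6163]
Distance = sqrt(2.6163) = 1.6175


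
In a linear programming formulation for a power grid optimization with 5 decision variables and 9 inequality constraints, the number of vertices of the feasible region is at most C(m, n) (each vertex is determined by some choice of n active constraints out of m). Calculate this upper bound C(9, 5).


Each vertex corresponds to some choice of n active constraints out of m, so the number of vertices is at most C(m, n) = m! / (n!(m-n)!).
m = 9, n = 5
Numerator: 9 * 8 * 7 * 6 * 5
Denominator: 5! = 120
C(9, 5) = 126


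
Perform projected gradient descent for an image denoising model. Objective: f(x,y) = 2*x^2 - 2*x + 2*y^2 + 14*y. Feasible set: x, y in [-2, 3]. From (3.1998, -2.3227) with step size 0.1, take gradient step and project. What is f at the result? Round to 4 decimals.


Step 1: Compute gradient at (3.1998, -2.3227).
grad_x = 2*2*3.1998 - 2 = 10.7992
grad_y = 2*2*-2.3227 + 14 = 4.7092
Step 2: Gradient step.
x_raw = 3.1998 - 0.1*10.7992 = 2.1199
y_raw = -2.3227 - 0.1*4.7092 = -2.7936
Step 3: Project onto [-2, 3].
x_proj = clip(2.1199) = 2.1199
y_proj = clip(-2.7936) = -2.0
Step 4: Evaluate f.
f(2.1199, -2.0) = -15.252


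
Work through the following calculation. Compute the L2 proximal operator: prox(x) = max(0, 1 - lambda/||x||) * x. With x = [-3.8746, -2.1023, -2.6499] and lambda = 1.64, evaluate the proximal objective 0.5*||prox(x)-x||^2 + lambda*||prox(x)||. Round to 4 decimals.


Step 1: Compute ||x||.
||x|| = 5.1434
Step 2: Compute scaling factor.
scale = max(0, 1 - 1.64/5.1434) = 0.6811
Step 3: prox(x) = [-2.6392, -1.432, -1.805]
||prox(x)|| = 3.5034
Step 4: Proximal objective.
0.5*||prox-x||^2 = 1.3448
lambda*||prox|| = 5.7456
Total = 7.0903


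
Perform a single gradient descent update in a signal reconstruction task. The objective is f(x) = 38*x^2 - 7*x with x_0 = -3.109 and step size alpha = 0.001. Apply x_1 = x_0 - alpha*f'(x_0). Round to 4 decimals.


We compute the gradient at x_0 and apply the update.
f'(x) = 76*x - 7
f'(-3.109) = 76*-3.109 - 7 = -243.284
x_1 = -3.109 - 0.001*-243.284 = -2.8657


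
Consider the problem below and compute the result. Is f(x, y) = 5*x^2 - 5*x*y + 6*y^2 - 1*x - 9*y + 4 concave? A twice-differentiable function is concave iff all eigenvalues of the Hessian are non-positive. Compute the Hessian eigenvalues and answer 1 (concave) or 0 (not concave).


The Hessian of f(x,y) = 5*x^2 - 5*x*y + 6*y^2 - 1*x - 9*y + 4 is:
H = [[10, -5], [-5, 12]]
Trace = 10 + 12 = 22
Determinant = 10*12 - (-5)^2 = 95
Discriminant = (22)^2 - 4*95 = 104.0
Eigenvalues: lambda_1 = 5.901, lambda_2 = 16.099
The function is not concave.

0


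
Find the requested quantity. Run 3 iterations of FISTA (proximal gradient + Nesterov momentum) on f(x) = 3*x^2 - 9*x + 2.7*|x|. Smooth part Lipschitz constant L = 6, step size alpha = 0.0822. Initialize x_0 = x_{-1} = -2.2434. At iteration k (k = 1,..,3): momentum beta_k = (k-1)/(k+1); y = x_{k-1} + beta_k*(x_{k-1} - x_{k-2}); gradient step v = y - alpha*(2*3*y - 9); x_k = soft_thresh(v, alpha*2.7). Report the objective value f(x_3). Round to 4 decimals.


FISTA on f(x) = 3*x^2 - 9*x + 2.7*|x|
L = 6, alpha = 0.0822
Iteration 1: beta = 0.0, y = -2.2434 + 0.0*(-2.2434 + 2.2434) = -2.2434
  grad(y) = -22.4604, v = y - alpha*grad = -0.3972
  prox(v) = soft_thresh(-0.3972, 0.2219) = -0.1752
Iteration 2: beta = 0.3333, y = -0.1752 + 0.3333*(-0.1752 + 2.2434) = 0.5142
  grad(y) = -5.9149, v = y - alpha*grad = 1.0004
  prox(v) = soft_thresh(1.0004, 0.2219) = 0.7784
Iteration 3: beta = 0.5, y = 0.7784 + 0.5*(0.7784 + 0.1752) = 1.2553
  grad(y) = -1.4683, v = y - alpha*grad = 1.376
  prox(v) = soft_thresh(1.376, 0.2219) = 1.154
f(x_3) = 3*1.154^2 - 9*1.154 + 2.7*|1.154| = -3.275


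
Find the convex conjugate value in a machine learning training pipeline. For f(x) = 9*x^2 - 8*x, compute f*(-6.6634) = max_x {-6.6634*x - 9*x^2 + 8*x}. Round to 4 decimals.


f*(y) = sup_x {y*x - a*x^2 - b*x} = sup_x {(y-b)*x - a*x^2}
FOC: (y - b) - 2a*x = 0 => x* = (y - b)/(2a)
x* = (-6.6634 + 8)/(2*9) = 0.0743
f*(-6.6634) = (y-b)^2/(4a) = (-6.6634 + 8)^2/(4*9)
= 1.7865/36 = 0.0496


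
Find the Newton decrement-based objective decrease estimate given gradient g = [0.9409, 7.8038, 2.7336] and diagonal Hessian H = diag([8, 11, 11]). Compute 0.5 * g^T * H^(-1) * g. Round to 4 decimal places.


Step 1: H is diagonal, so H^(-1) * g = [0.1176, 0.7094, 0.2485].
Step 2: g^T H^(-1) g = sum_i g_i^2 / H_ii
  = (0.9409)^2/8 + (7.8038)^2/11 + (2.7336)^2/11
  = 0.1107 + 5.5363 + 0.6793 = 6.3263
Step 3: Objective decrease = 0.5 * g^T H^(-1) g = 3.1631


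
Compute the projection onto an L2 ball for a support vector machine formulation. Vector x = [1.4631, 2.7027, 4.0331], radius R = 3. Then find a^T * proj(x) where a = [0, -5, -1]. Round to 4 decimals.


Step 1: Compute ||x|| (intermediates to 6 decimals).
||x|| = sqrt(1.4631^2 + 2.7027^2 + 4.0331^2) = 5.070616
Step 2: Project.
Since ||x|| > R, scale = R/||x|| = 3/5.070616 = 0.591644, proj(x) = scale * x
proj(x) = [0.865634, 1.599036, 2.386159]
Step 3: Dot product.
a^T * proj(x) = 0*0.865634 - 5*1.599036 - 1*2.386159 = -10.3813


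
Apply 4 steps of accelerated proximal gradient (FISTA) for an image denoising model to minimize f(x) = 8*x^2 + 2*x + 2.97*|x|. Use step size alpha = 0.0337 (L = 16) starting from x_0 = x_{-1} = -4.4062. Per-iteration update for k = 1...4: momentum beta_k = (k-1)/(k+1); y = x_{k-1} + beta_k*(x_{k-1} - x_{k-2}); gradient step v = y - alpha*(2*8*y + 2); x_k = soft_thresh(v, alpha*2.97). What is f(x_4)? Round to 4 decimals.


FISTA on f(x) = 8*x^2 + 2*x + 2.97*|x|
L = 16, alpha = 0.0337
Iteration 1: beta = 0.0, y = -4.4062 + 0.0*(-4.4062 + 4.4062) = -4.4062
  grad(y) = -68.4992, v = y - alpha*grad = -2.0978
  prox(v) = soft_thresh(-2.0978, 0.1001) = -1.9977
Iteration 2: beta = 0.3333, y = -1.9977 + 0.3333*(-1.9977 + 4.4062) = -1.1949
  grad(y) = -17.1176, v = y - alpha*grad = -0.618
  prox(v) = soft_thresh(-0.618, 0.1001) = -0.5179
Iteration 3: beta = 0.5, y = -0.5179 + 0.5*(-0.5179 + 1.9977) = 0.222
  grad(y) = 5.5519, v = y - alpha*grad = 0.0349
  prox(v) = soft_thresh(0.0349, 0.1001) = 0.0
Iteration 4: beta = 0.6, y = 0.0 + 0.6*(0.0 + 0.5179) = 0.3107
  grad(y) = 6.9718, v = y - alpha*grad = 0.0758
  prox(v) = soft_thresh(0.0758, 0.1001) = 0.0
f(x_4) = 8*0.0^2 + 2*0.0 + 2.97*|0.0| = 0.0


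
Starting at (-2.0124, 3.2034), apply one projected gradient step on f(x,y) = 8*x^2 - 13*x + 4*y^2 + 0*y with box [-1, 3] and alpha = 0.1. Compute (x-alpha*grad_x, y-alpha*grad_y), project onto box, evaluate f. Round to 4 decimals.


Step 1: Compute gradient at (-2.0124, 3.2034).
grad_x = 2*8*-2.0124 - 13 = -45.1984
grad_y = 2*4*3.2034 + 0 = 25.6272
Step 2: Gradient step.
x_raw = -2.0124 - 0.1*-45.1984 = 2.5074
y_raw = 3.2034 - 0.1*25.6272 = 0.6407
Step 3: Project onto [-1, 3].
x_proj = clip(2.5074) = 2.5074
y_proj = clip(0.6407) = 0.6407
Step 4: Evaluate f.
f(2.5074, 0.6407) = 19.3432


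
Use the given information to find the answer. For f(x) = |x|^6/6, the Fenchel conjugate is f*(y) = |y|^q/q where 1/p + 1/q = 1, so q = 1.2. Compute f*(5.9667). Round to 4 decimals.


The conjugate exponent q satisfies 1/p + 1/q = 1.
p = 6, so q = 6/(6 - 1) = 1.2
|y|^q = 5.9667^1.2 = 8.5287
f*(5.9667) = 8.5287 / 1.2 = 7.1072


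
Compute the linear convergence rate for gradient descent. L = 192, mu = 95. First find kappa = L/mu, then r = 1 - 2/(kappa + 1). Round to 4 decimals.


Step 1: Compute the condition number.
kappa = L/mu = 192/95 = 2.0211
Step 2: Compute the convergence rate.
r = 1 - 2/(kappa + 1) = 1 - 2*mu/(L + mu) = (L - mu)/(L + mu) = 97/287 = 0.338


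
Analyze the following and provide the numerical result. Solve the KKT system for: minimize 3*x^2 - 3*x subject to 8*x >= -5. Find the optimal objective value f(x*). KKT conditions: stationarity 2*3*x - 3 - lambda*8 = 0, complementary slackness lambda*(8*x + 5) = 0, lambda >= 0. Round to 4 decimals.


Step 1: Try lambda = 0 (constraint inactive).
Stationarity: 2*3*x - 3 = 0
x* = 3/(2*3) = 0.5
Check constraint: 8*0.5 = 4.0 >= -5 -- satisfied.
Step 2: Compute optimal value.
f(x*) = 3*0.5^2 - 3*0.5 = -0.75


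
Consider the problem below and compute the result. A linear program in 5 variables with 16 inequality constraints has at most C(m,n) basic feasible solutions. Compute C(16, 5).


Each vertex corresponds to some choice of n active constraints out of m, so the number of vertices is at most C(m, n) = m! / (n!(m-n)!).
m = 16, n = 5
Numerator: 16 * 15 * 14 * 13 * 12
Denominator: 5! = 120
C(16, 5) = 4368


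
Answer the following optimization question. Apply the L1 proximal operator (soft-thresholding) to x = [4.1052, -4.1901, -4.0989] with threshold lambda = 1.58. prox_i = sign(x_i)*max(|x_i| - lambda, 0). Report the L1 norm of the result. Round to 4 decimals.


Soft-thresholding with lambda = 1.58:
prox(4.1052) = sign(4.1052)*max(|4.1052| - 1.58, 0) = 2.5252
prox(-4.1901) = sign(-4.1901)*max(|-4.1901| - 1.58, 0) = -2.6101
prox(-4.0989) = sign(-4.0989)*max(|-4.0989| - 1.58, 0) = -2.5189
prox(x) = [2.5252, -2.6101, -2.5189]
||prox(x)||_1 = 2.5252 + 2.6101 + 2.5189 = 7.6542


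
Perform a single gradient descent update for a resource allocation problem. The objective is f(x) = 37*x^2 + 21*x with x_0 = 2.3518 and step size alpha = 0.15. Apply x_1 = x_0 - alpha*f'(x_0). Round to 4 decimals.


We compute the gradient at x_0 and apply the update.
f'(x) = 74*x + 21
f'(2.3518) = 74*2.3518 + 21 = 195.0332
x_1 = 2.3518 - 0.15*195.0332 = -26.9032


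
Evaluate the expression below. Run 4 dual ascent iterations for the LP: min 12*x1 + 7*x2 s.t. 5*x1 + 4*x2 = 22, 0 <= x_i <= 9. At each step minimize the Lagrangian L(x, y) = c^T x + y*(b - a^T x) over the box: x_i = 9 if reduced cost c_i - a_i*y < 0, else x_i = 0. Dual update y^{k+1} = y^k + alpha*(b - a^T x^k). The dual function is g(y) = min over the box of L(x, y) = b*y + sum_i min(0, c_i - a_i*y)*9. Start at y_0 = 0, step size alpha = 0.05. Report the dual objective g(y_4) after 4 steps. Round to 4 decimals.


Dual ascent for LP: min 12*x1 + 7*x2, 5*x1 + 4*x2 = 22, 0 <= x_i <= 9
Step 1: y^k = 0.0, reduced costs: (12.0, 7.0)
  x^k = (0.0, 0.0), subgradient = b - a^T x = 22.0
  y^{k+1} = 0.0 + 0.05*22.0 = 1.1
Step 2: y^k = 1.1, reduced costs: (6.5, 2.6)
  x^k = (0.0, 0.0), subgradient = b - a^T x = 22.0
  y^{k+1} = 1.1 + 0.05*22.0 = 2.2
Step 3: y^k = 2.2, reduced costs: (1.0, -1.8)
  x^k = (0.0, 9.0), subgradient = b - a^T x = -14.0
  y^{k+1} = 2.2 + 0.05*-14.0 = 1.5
Step 4: y^k = 1.5, reduced costs: (4.5, 1.0)
  x^k = (0.0, 0.0), subgradient = b - a^T x = 22.0
  y^{k+1} = 1.5 + 0.05*22.0 = 2.6
Dual objective at y_4 = 2.6: reduced costs (-1.0, -3.4), box minimizer x = (9.0, 9.0)
g(y_4) = b*y + (c1 - a1*y)*x1 + (c2 - a2*y)*x2 = 22*2.6 + (-1.0)*9.0 + (-3.4)*9.0 = 57.2 - 9.0 - 30.6 = 17.6


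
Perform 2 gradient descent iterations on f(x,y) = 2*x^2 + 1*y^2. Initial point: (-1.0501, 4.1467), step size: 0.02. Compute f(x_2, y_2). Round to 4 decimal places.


Gradient descent on f(x,y) = 2*x^2 + 1*y^2.
Starting point: (-1.0501, 4.1467), alpha = 0.02
Step 1: grad_x = 2*2*-1.0501 = -4.2004, grad_y = 2*1*4.1467 = 8.2934
  x_1 = -1.0501 - 0.02*-4.2004 = -0.9661
  y_1 = 4.1467 - 0.02*8.2934 = 3.9808
Step 2: grad_x = 2*2*-0.9661 = -3.8644, grad_y = 2*1*3.9808 = 7.9617
  x_2 = -0.9661 - 0.02*-3.8644 = -0.8888
  y_2 = 3.9808 - 0.02*7.9617 = 3.8216
f(-0.8888, 3.8216) = 2*(-0.8888)^2 + 1*3.8216^2 = 16.1846


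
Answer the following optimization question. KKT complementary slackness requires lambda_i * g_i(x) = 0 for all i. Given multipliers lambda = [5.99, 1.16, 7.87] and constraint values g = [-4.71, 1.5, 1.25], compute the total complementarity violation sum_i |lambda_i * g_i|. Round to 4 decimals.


KKT complementary slackness check:
lambda_1 * g_1 = 5.99 * -4.71 = -28.2129
lambda_2 * g_2 = 1.16 * 1.5 = 1.74
lambda_3 * g_3 = 7.87 * 1.25 = 9.8375
Total violation = 28.2129 + 1.74 + 9.8375 = 39.7904


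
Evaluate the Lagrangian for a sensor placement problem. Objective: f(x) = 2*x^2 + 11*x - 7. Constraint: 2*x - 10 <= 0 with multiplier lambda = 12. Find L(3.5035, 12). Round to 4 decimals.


Step 1: Evaluate f(x).
f(3.5035) = 2*3.5035^2 + 11*3.5035 - 7 = 56.0875
Step 2: Evaluate g(x).
g(3.5035) = 2*3.5035 - 10 = -2.993
Step 3: Compute Lagrangian.
L = 56.0875 + 12*-2.993 = 20.1715


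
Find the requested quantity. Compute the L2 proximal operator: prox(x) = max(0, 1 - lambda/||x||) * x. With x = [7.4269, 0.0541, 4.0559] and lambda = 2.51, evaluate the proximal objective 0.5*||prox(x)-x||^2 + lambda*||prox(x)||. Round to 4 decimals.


Step 1: Compute ||x||.
||x|| = 8.4624
Step 2: Compute scaling factor.
scale = max(0, 1 - 2.51/8.4624) = 0.7034
Step 3: prox(x) = [5.224, 0.0381, 2.8529]
||prox(x)|| = 5.9524
Step 4: Proximal objective.
0.5*||prox-x||^2 = 3.1501
lambda*||prox|| = 14.9405
Total = 18.0906


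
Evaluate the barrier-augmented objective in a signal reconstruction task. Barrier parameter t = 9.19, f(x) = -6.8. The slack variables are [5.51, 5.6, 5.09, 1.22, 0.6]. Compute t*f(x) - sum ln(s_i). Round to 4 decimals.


Step 1: Compute log-barrier.
ln values: [1.7066, 1.7228, 1.6273, 0.1989, -0.5108]
phi = -(1.7066 + 1.7228 + 1.6273 + 0.1989 - 0.5108) = -4.7446
Step 2: Compute augmented objective.
t*f(x) = 9.19*-6.8 = -62.492
Total = -62.492 - 4.7446 = -67.2366


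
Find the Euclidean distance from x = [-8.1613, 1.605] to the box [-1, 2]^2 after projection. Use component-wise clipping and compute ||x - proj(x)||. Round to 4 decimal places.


Project each component onto [-1, 2].
clip(-8.1613) = -1.0, clip(1.605) = 1.605
Projection = [-1.0, 1.605]
Squared diffs: [51.2842, 0.0]
Distance = sqrt(51.2842) = 7.1613


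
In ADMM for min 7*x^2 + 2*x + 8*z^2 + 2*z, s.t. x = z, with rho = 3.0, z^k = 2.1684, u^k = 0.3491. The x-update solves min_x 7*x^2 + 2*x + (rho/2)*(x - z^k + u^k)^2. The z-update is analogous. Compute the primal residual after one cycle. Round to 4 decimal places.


ADMM iteration with rho = 3.0, z^k = 2.1684, u^k = 0.3491
Step 1: x-update.
Minimize 7*x^2 + 2*x + (3.0/2)*(x - 2.1684 + 0.3491)^2
FOC: (2*7 + 3.0)*x = -2 + 3.0*(2.1684 - 0.3491)
x^{k+1} = 0.2034
Step 2: z-update.
Minimize 8*z^2 + 2*z + (3.0/2)*(0.2034 - z + 0.3491)^2
FOC: (2*8 + 3.0)*z = -2 + 3.0*(0.2034 + 0.3491)
z^{k+1} = -0.018
Step 3: u-update.
u^{k+1} = 0.3491 + 0.2034 + 0.018 = 0.5705
Step 4: Primal residual = |0.2034 + 0.018| = 0.2214


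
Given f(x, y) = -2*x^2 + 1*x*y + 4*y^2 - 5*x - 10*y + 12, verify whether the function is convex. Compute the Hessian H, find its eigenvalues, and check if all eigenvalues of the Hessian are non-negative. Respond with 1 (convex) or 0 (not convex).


The Hessian of f(x,y) = -2*x^2 + 1*x*y + 4*y^2 - 5*x - 10*y + 12 is:
H = [[-4, 1], [1, 8]]
Trace = -4 + 8 = 4
Determinant = -4*8 - (1)^2 = -33
Discriminant = (4)^2 - 4*-33 = 148.0
Eigenvalues: lambda_1 = -4.0828, lambda_2 = 8.0828
The function is not convex.

0
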